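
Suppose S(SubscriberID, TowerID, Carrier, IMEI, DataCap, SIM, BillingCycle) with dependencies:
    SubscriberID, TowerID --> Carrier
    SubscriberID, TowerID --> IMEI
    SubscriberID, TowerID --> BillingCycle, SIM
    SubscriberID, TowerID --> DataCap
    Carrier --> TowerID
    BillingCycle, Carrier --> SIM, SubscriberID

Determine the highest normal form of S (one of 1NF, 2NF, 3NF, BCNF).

3NF

Candidate keys: {BillingCycle, Carrier}, {Carrier, SubscriberID}, {SubscriberID, TowerID}. Prime attributes: {BillingCycle, Carrier, SubscriberID, TowerID}.
Carrier --> TowerID breaks BCNF: {Carrier}⁺ = {Carrier, TowerID}, so {Carrier} is not a superkey.
Its right-hand attributes {TowerID} are all prime, as are those of every other non-superkey FD — the relation is in 3NF.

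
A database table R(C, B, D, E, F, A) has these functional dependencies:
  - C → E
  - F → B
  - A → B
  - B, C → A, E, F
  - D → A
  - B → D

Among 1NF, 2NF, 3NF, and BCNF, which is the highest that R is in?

1NF

Candidate keys: {A, C}, {B, C}, {C, D}, {C, F}. Prime attributes: {A, B, C, D, F}.
C → E: {C}⁺ = {C, E}, which is not all of the attributes, so the left side is not a superkey — BCNF is violated.
C → E has non-prime {E} on the right and a non-superkey on the left, so 3NF fails.
{C} is a proper subset of the key {A, C}, and {C}⁺ contains the non-prime attribute {E} — a partial dependency, so 2NF is violated.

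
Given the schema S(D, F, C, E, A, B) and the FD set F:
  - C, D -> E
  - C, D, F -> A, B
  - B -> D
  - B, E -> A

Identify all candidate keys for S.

Attributes never on any right-hand side: {C, F} — every candidate key must contain all of them.
Closure of {B, C, F} is {A, B, C, D, E, F}, the whole schema; {B, C, F} is a candidate key.
Closure of {C, D, F} is {A, B, C, D, E, F}, the whole schema; {C, D, F} is a candidate key.
These are minimal and exhaustive — every other superkey contains one of them.

{B, C, F}, {C, D, F}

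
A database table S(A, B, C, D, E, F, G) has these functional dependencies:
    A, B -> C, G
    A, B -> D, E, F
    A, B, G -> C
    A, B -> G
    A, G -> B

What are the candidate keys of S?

Attributes never on any right-hand side: {A} — every candidate key must contain it.
{A, B} is a candidate key since {A, B}⁺ = {A, B, C, D, E, F, G} covers every attribute.
{A, G} is a candidate key since {A, G}⁺ = {A, B, C, D, E, F, G} covers every attribute.
No proper subset of any of these is a key, and no other minimal superkey exists.

{A, B}, {A, G}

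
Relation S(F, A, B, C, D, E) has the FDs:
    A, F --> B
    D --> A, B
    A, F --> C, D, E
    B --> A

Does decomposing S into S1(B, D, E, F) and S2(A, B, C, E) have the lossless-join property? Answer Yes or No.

S1 ∩ S2 = {B, E}; its closure under F is {A, B, E}.
Neither S1 nor S2 is contained in that closure, so the decomposition is lossy.

No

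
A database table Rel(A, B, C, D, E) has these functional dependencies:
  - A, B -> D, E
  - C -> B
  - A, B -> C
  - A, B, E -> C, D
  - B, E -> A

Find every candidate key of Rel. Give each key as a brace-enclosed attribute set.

{A, B}, {A, C}, {B, E}, {C, E}

{A, B}⁺ = {A, B, C, D, E} — all of the relation — so {A, B} is a candidate key.
{A, C}⁺ = {A, B, C, D, E} — all of the relation — so {A, C} is a candidate key.
{B, E}⁺ = {A, B, C, D, E} — all of the relation — so {B, E} is a candidate key.
{C, E}⁺ = {A, B, C, D, E} — all of the relation — so {C, E} is a candidate key.
These are minimal and exhaustive — every other superkey contains one of them.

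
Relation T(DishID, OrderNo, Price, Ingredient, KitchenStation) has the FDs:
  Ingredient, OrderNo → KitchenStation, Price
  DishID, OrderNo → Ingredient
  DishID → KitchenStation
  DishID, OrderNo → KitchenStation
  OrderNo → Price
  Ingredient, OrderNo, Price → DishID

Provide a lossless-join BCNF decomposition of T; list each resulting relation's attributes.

{DishID, Ingredient, OrderNo}; {DishID, KitchenStation}; {OrderNo, Price}

Candidate keys of the original relation: {DishID, OrderNo}, {Ingredient, OrderNo}.
Within {DishID, Ingredient, KitchenStation, OrderNo, Price}: {DishID}⁺ ∩ {DishID, Ingredient, KitchenStation, OrderNo, Price} = {DishID, KitchenStation}, not the whole set, so DishID → KitchenStation violates BCNF; decompose into {DishID, KitchenStation} and {DishID, Ingredient, OrderNo, Price}.
{DishID, KitchenStation}: every determinant is a superkey — BCNF.
Within {DishID, Ingredient, OrderNo, Price}: {OrderNo}⁺ ∩ {DishID, Ingredient, OrderNo, Price} = {OrderNo, Price}, not the whole set, so OrderNo → Price violates BCNF; decompose into {OrderNo, Price} and {DishID, Ingredient, OrderNo}.
{OrderNo, Price}: every determinant is a superkey — BCNF.
{DishID, Ingredient, OrderNo}: every determinant is a superkey — BCNF.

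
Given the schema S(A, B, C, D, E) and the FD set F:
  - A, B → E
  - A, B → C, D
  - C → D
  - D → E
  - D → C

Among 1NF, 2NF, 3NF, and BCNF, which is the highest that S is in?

Candidate key: {A, B}. Prime attributes: {A, B}.
For C → D we have {C}⁺ = {C, D, E}; {C} is not a superkey, so BCNF fails.
Because {D} is non-prime and the left side of C → D is not a superkey, the relation is not in 3NF.
No proper subset of a key has a non-prime attribute in its closure, so there is no partial dependency; 2NF holds.

2NF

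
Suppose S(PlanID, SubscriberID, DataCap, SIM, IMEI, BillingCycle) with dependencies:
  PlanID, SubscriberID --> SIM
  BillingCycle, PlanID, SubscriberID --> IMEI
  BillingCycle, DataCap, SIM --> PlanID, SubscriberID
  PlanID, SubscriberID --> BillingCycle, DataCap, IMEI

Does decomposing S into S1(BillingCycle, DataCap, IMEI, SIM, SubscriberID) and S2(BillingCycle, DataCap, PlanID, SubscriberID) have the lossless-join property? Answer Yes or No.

Common attributes: {BillingCycle, DataCap, SubscriberID}; their closure is {BillingCycle, DataCap, SubscriberID}.
Neither S1 nor S2 is contained in that closure, so the decomposition is lossy.

No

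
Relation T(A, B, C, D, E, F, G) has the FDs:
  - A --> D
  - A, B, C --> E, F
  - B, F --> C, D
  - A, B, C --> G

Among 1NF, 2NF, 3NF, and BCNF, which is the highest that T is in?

Candidate keys: {A, B, C}, {A, B, F}. Prime attributes: {A, B, C, F}.
A --> D: {A}⁺ = {A, D}, which is not all of the attributes, so the left side is not a superkey — BCNF is violated.
A --> D determines the non-prime attribute {D} from a non-superkey — 3NF is violated.
{A} is a proper subset of the key {A, B, C}, and {A}⁺ contains the non-prime attribute {D} — a partial dependency, so 2NF is violated.

1NF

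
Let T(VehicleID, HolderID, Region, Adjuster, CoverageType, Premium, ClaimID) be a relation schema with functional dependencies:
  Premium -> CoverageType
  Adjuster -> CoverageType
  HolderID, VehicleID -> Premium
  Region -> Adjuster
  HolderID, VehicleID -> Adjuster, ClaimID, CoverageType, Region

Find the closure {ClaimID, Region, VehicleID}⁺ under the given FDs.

Start with {ClaimID, Region, VehicleID}.
Region -> Adjuster applies; add {Adjuster} → now {Adjuster, ClaimID, Region, VehicleID}.
Adjuster -> CoverageType applies; add {CoverageType} → now {Adjuster, ClaimID, CoverageType, Region, VehicleID}.
No further FD applies.

{Adjuster, ClaimID, CoverageType, Region, VehicleID}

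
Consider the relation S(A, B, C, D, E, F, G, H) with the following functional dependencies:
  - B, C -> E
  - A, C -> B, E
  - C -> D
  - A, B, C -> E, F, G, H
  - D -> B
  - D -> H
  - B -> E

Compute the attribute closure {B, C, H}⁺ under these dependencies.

Start with {B, C, H}.
B, C -> E applies; add {E} → now {B, C, E, H}.
C -> D applies; add {D} → now {B, C, D, E, H}.
No further FD applies.

{B, C, D, E, H}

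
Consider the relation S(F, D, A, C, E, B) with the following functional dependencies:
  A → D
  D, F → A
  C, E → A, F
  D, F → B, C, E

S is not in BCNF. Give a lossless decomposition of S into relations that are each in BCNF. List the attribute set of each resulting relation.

{A, B, C, E, F}; {A, D}

Candidate keys of the original relation: {A, F}, {C, E}, {D, F}.
Within {A, B, C, D, E, F}: {A}⁺ ∩ {A, B, C, D, E, F} = {A, D}, not the whole set, so A → D violates BCNF; decompose into {A, D} and {A, B, C, E, F}.
{A, D}: every determinant is a superkey — BCNF.
{A, B, C, E, F}: every determinant is a superkey — BCNF.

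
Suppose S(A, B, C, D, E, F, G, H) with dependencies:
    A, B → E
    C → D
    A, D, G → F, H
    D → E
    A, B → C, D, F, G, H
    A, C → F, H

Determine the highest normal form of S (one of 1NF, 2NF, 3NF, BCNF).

2NF

Candidate key: {A, B}. Prime attributes: {A, B}.
C → D breaks BCNF: {C}⁺ = {C, D, E}, so {C} is not a superkey.
C → D has non-prime {D} on the right and a non-superkey on the left, so 3NF fails.
Checking every proper subset of each key, none determines a non-prime attribute — 2NF is satisfied.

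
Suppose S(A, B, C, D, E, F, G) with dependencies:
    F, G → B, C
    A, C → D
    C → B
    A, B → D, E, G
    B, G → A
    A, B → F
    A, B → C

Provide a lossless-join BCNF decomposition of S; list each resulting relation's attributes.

{A, C, D, E, F, G}; {B, C}

Candidate keys of the original relation: {A, B}, {A, C}, {B, G}, {C, G}, {F, G}.
Within {A, B, C, D, E, F, G}: {C}⁺ ∩ {A, B, C, D, E, F, G} = {B, C}, not the whole set, so C → B violates BCNF; decompose into {B, C} and {A, C, D, E, F, G}.
{B, C} is in BCNF.
{A, C, D, E, F, G} is in BCNF.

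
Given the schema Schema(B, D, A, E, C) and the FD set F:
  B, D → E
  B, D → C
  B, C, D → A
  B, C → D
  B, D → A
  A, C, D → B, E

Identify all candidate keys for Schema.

Closure of {B, C} is {A, B, C, D, E}, the whole schema; {B, C} is a candidate key.
Closure of {B, D} is {A, B, C, D, E}, the whole schema; {B, D} is a candidate key.
Closure of {A, C, D} is {A, B, C, D, E}, the whole schema; {A, C, D} is a candidate key.
Any other superkey properly contains one of these, so there are no further candidate keys.

{A, C, D}, {B, C}, {B, D}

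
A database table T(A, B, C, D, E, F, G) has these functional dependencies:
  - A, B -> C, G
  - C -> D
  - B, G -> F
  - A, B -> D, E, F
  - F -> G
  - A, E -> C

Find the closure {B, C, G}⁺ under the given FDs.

{B, C, D, F, G}

Start with {B, C, G}.
C -> D applies; add {D} → now {B, C, D, G}.
B, G -> F applies; add {F} → now {B, C, D, F, G}.
No further FD applies.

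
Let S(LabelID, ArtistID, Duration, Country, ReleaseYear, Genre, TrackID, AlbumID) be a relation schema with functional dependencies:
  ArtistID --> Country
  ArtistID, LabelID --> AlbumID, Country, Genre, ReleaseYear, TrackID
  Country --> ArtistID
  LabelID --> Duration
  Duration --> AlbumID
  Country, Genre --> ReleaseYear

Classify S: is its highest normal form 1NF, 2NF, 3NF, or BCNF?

Candidate keys: {ArtistID, LabelID}, {Country, LabelID}. Prime attributes: {ArtistID, Country, LabelID}.
ArtistID --> Country: {ArtistID}⁺ = {ArtistID, Country}, which is not all of the attributes, so the left side is not a superkey — BCNF is violated.
Because {Duration} is non-prime and the left side of LabelID --> Duration is not a superkey, the relation is not in 3NF.
Since {LabelID} ⊂ {ArtistID, LabelID} and {LabelID}⁺ ⊇ {AlbumID, Duration} with {AlbumID, Duration} non-prime, there is a partial dependency; 2NF fails.

1NF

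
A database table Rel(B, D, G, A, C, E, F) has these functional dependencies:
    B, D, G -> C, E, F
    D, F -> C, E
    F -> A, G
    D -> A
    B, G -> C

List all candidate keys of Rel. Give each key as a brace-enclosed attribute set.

{B, D} never appear on the right of any FD, so every key must include all of them.
{B, D, F}⁺ = {A, B, C, D, E, F, G}, which is every attribute, so {B, D, F} is a candidate key.
{B, D, G}⁺ = {A, B, C, D, E, F, G}, which is every attribute, so {B, D, G} is a candidate key.
No proper subset of any of these is a key, and no other minimal superkey exists.

{B, D, F}, {B, D, G}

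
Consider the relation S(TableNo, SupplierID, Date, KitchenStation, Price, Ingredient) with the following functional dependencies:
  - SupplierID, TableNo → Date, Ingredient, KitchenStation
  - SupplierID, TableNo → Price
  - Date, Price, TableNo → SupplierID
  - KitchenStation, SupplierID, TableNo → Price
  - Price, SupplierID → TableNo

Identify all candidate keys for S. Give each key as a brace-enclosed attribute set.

{Date, Price, TableNo}, {Price, SupplierID}, {SupplierID, TableNo}

{Price, SupplierID}⁺ = {Date, Ingredient, KitchenStation, Price, SupplierID, TableNo} — all of the relation — so {Price, SupplierID} is a candidate key.
{SupplierID, TableNo}⁺ = {Date, Ingredient, KitchenStation, Price, SupplierID, TableNo} — all of the relation — so {SupplierID, TableNo} is a candidate key.
{Date, Price, TableNo}⁺ = {Date, Ingredient, KitchenStation, Price, SupplierID, TableNo} — all of the relation — so {Date, Price, TableNo} is a candidate key.
Any other superkey properly contains one of these, so there are no further candidate keys.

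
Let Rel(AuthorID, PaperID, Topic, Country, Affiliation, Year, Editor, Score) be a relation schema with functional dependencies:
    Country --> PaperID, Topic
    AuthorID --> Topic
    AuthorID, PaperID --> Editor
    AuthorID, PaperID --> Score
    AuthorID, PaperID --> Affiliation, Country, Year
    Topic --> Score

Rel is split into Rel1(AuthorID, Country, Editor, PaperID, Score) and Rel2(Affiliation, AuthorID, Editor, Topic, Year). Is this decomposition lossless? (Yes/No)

Rel1 ∩ Rel2 = {AuthorID, Editor}; its closure under F is {AuthorID, Editor, Score, Topic}.
Rel1 ⊄ {AuthorID, Editor, Score, Topic} and Rel2 ⊄ {AuthorID, Editor, Score, Topic}, so the split is lossy.

No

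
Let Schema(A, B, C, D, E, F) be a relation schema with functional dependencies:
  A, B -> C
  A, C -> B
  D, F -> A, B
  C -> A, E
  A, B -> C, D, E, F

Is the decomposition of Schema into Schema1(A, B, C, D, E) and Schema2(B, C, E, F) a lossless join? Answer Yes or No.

Common attributes: {B, C, E}; their closure is {A, B, C, D, E, F}.
This includes all of Schema1, so the common attributes are a superkey of Schema1 — the join is lossless.

Yes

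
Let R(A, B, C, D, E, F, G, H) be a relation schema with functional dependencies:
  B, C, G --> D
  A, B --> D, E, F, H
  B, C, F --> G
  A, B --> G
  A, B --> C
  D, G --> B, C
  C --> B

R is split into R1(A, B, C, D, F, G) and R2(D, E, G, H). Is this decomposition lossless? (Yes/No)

R1 ∩ R2 = {D, G}; its closure under F is {B, C, D, G}.
Neither R1 nor R2 is contained in that closure, so the decomposition is lossy.

No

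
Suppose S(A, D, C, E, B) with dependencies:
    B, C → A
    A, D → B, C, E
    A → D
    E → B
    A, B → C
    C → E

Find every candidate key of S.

{A}⁺ = {A, B, C, D, E}, which is every attribute, so {A} is a candidate key.
{C}⁺ = {A, B, C, D, E}, which is every attribute, so {C} is a candidate key.
Any other superkey properly contains one of these, so there are no further candidate keys.

{A}, {C}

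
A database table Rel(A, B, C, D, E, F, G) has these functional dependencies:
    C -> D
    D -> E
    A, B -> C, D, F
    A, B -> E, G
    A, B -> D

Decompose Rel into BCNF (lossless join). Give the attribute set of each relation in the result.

{A, B, C, F, G}; {C, D}; {D, E}

Candidate key of the original relation: {A, B}.
In {A, B, C, D, E, F, G}, {C} is not a superkey ({C}⁺ restricted to this set is {C, D, E}), so split on C -> D, E into {C, D, E} and {A, B, C, F, G}.
In {C, D, E}, {D} is not a superkey ({D}⁺ restricted to this set is {D, E}), so split on D -> E into {D, E} and {C, D}.
{D, E}: every determinant is a superkey — BCNF.
{C, D}: every determinant is a superkey — BCNF.
{A, B, C, F, G}: every determinant is a superkey — BCNF.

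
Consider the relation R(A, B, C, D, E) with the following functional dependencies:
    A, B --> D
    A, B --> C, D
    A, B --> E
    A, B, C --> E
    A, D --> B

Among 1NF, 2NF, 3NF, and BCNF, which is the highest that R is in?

Candidate keys: {A, B}, {A, D}. Prime attributes: {A, B, D}.
Every FD has a superkey on the left, so the relation is in BCNF.

BCNF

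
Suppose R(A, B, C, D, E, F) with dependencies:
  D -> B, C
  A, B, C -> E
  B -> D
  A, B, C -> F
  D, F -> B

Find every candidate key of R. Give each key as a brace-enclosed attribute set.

{A, B}, {A, D}

{A} never appears on the right of any FD, so every key must include it.
{A, B}⁺ = {A, B, C, D, E, F}, which is every attribute, so {A, B} is a candidate key.
{A, D}⁺ = {A, B, C, D, E, F}, which is every attribute, so {A, D} is a candidate key.
Any other superkey properly contains one of these, so there are no further candidate keys.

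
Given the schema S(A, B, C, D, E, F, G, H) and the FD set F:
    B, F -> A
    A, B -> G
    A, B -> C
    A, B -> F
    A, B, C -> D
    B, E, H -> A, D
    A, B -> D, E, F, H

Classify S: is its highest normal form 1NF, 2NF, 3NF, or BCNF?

BCNF

Candidate keys: {A, B}, {B, E, H}, {B, F}. Prime attributes: {A, B, E, F, H}.
Every FD has a superkey on the left, so the relation is in BCNF.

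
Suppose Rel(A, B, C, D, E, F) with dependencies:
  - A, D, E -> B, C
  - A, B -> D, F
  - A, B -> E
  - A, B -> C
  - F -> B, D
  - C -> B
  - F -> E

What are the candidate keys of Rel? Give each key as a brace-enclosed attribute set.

{A, B}, {A, C}, {A, D, E}, {A, F}

Attributes never on any right-hand side: {A} — every candidate key must contain it.
{A, B} is a candidate key since {A, B}⁺ = {A, B, C, D, E, F} covers every attribute.
{A, C} is a candidate key since {A, C}⁺ = {A, B, C, D, E, F} covers every attribute.
{A, F} is a candidate key since {A, F}⁺ = {A, B, C, D, E, F} covers every attribute.
{A, D, E} is a candidate key since {A, D, E}⁺ = {A, B, C, D, E, F} covers every attribute.
No proper subset of any of these is a key, and no other minimal superkey exists.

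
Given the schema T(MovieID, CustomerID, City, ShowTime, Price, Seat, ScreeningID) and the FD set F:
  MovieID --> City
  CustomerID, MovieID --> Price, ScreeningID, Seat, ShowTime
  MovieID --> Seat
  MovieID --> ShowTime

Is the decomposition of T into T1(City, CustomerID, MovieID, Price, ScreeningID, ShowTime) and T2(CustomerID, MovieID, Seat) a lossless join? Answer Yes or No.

The shared attributes are {CustomerID, MovieID} and {CustomerID, MovieID}⁺ = {City, CustomerID, MovieID, Price, ScreeningID, Seat, ShowTime}.
Since T1 ⊆ {City, CustomerID, MovieID, Price, ScreeningID, Seat, ShowTime}, the intersection is a superkey of T1; the decomposition is lossless.

Yes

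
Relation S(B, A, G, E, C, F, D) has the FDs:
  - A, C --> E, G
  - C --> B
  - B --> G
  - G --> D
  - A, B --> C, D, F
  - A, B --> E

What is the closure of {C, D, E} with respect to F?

{B, C, D, E, G}

Start with {C, D, E}.
C --> B applies; add {B} → now {B, C, D, E}.
B --> G applies; add {G} → now {B, C, D, E, G}.
No further FD applies.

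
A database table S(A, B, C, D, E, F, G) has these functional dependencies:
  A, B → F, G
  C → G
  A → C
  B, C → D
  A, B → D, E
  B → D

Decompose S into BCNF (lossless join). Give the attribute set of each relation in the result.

{A, B, E, F}; {A, C}; {B, D}; {C, G}

Candidate key of the original relation: {A, B}.
Within {A, B, C, D, E, F, G}: {C}⁺ ∩ {A, B, C, D, E, F, G} = {C, G}, not the whole set, so C → G violates BCNF; decompose into {C, G} and {A, B, C, D, E, F}.
{C, G} is in BCNF.
Within {A, B, C, D, E, F}: {A}⁺ ∩ {A, B, C, D, E, F} = {A, C}, not the whole set, so A → C violates BCNF; decompose into {A, C} and {A, B, D, E, F}.
{A, C} is in BCNF.
Within {A, B, D, E, F}: {B}⁺ ∩ {A, B, D, E, F} = {B, D}, not the whole set, so B → D violates BCNF; decompose into {B, D} and {A, B, E, F}.
{B, D} is in BCNF.
{A, B, E, F} is in BCNF.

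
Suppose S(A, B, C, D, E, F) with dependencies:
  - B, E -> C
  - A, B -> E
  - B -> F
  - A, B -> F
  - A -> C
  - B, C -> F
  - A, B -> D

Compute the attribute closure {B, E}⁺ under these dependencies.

{B, C, E, F}

Start with {B, E}.
B, E -> C applies; add {C} → now {B, C, E}.
B -> F applies; add {F} → now {B, C, E, F}.
No further FD applies.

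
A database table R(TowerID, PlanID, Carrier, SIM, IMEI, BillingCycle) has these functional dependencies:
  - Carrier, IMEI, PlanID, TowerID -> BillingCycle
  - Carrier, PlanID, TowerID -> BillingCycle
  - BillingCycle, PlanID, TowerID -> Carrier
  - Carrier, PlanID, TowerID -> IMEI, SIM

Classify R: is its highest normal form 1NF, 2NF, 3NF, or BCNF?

BCNF

Candidate keys: {BillingCycle, PlanID, TowerID}, {Carrier, PlanID, TowerID}. Prime attributes: {BillingCycle, Carrier, PlanID, TowerID}.
The left-hand side of every FD is a superkey, so BCNF is satisfied.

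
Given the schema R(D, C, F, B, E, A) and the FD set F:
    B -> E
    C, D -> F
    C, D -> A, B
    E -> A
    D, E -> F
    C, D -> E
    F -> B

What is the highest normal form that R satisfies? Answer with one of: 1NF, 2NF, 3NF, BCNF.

2NF

Candidate key: {C, D}. Prime attributes: {C, D}.
For B -> E we have {B}⁺ = {A, B, E}; {B} is not a superkey, so BCNF fails.
B -> E determines the non-prime attribute {E} from a non-superkey — 3NF is violated.
No non-prime attribute depends on a proper subset of any candidate key, so 2NF holds.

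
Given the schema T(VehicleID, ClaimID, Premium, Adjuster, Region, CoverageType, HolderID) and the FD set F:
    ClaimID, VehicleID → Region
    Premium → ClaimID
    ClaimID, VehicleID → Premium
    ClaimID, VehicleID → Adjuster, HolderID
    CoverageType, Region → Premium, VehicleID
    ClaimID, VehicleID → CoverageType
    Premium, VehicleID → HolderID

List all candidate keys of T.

{ClaimID, VehicleID}⁺ = {Adjuster, ClaimID, CoverageType, HolderID, Premium, Region, VehicleID} — all of the relation — so {ClaimID, VehicleID} is a candidate key.
{CoverageType, Region}⁺ = {Adjuster, ClaimID, CoverageType, HolderID, Premium, Region, VehicleID} — all of the relation — so {CoverageType, Region} is a candidate key.
{Premium, VehicleID}⁺ = {Adjuster, ClaimID, CoverageType, HolderID, Premium, Region, VehicleID} — all of the relation — so {Premium, VehicleID} is a candidate key.
Any other superkey properly contains one of these, so there are no further candidate keys.

{ClaimID, VehicleID}, {CoverageType, Region}, {Premium, VehicleID}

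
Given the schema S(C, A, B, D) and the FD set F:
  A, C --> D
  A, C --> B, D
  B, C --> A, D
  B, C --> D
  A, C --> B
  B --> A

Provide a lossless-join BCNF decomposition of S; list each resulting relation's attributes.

Candidate keys of the original relation: {A, C}, {B, C}.
Within {A, B, C, D}: {B}⁺ ∩ {A, B, C, D} = {A, B}, not the whole set, so B --> A violates BCNF; decompose into {A, B} and {B, C, D}.
{A, B}: every determinant is a superkey — BCNF.
{B, C, D}: every determinant is a superkey — BCNF.

{A, B}; {B, C, D}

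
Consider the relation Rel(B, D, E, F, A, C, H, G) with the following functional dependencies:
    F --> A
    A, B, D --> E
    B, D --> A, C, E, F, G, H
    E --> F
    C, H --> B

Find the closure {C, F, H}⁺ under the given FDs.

{A, B, C, F, H}

Start with {C, F, H}.
F --> A applies; add {A} → now {A, C, F, H}.
C, H --> B applies; add {B} → now {A, B, C, F, H}.
No further FD applies.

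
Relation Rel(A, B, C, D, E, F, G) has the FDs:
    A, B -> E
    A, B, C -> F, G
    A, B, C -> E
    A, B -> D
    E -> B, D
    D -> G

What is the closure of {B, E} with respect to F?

Start with {B, E}.
E -> B, D applies; add {D} → now {B, D, E}.
D -> G applies; add {G} → now {B, D, E, G}.
No further FD applies.

{B, D, E, G}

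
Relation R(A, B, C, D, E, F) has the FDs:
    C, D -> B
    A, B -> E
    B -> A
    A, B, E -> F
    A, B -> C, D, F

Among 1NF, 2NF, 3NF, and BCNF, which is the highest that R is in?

BCNF

Candidate keys: {B}, {C, D}. Prime attributes: {B, C, D}.
The left-hand side of every FD is a superkey, so BCNF is satisfied.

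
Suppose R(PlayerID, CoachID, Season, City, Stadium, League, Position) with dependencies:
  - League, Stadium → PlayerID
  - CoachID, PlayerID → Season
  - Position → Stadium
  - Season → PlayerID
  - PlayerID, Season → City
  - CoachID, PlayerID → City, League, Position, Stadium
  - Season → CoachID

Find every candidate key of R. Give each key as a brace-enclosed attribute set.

{CoachID, League, Position}, {CoachID, League, Stadium}, {CoachID, PlayerID}, {Season}

{Season}⁺ = {City, CoachID, League, PlayerID, Position, Season, Stadium} — all of the relation — so {Season} is a candidate key.
{CoachID, PlayerID}⁺ = {City, CoachID, League, PlayerID, Position, Season, Stadium} — all of the relation — so {CoachID, PlayerID} is a candidate key.
{CoachID, League, Position}⁺ = {City, CoachID, League, PlayerID, Position, Season, Stadium} — all of the relation — so {CoachID, League, Position} is a candidate key.
{CoachID, League, Stadium}⁺ = {City, CoachID, League, PlayerID, Position, Season, Stadium} — all of the relation — so {CoachID, League, Stadium} is a candidate key.
Any other superkey properly contains one of these, so there are no further candidate keys.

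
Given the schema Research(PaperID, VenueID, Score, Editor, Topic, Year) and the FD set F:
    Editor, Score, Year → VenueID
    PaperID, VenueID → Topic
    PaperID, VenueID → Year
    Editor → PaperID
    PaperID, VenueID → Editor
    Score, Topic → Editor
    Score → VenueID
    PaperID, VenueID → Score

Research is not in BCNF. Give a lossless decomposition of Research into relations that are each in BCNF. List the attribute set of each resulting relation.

{Editor, PaperID}; {Editor, Score, Topic, Year}; {Score, VenueID}

Candidate keys of the original relation: {Editor, Score}, {Editor, VenueID}, {PaperID, Score}, {PaperID, VenueID}, {Score, Topic}.
In {Editor, PaperID, Score, Topic, VenueID, Year}, {Editor} is not a superkey ({Editor}⁺ restricted to this set is {Editor, PaperID}), so split on Editor → PaperID into {Editor, PaperID} and {Editor, Score, Topic, VenueID, Year}.
{Editor, PaperID} is in BCNF.
In {Editor, Score, Topic, VenueID, Year}, {Score} is not a superkey ({Score}⁺ restricted to this set is {Score, VenueID}), so split on Score → VenueID into {Score, VenueID} and {Editor, Score, Topic, Year}.
{Score, VenueID} is in BCNF.
{Editor, Score, Topic, Year} is in BCNF.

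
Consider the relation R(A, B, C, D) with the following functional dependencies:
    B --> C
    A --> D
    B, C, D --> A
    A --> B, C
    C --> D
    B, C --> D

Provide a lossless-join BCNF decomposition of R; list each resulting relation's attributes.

{A, B, C}; {C, D}

Candidate keys of the original relation: {A}, {B}.
{A, B, C, D}: {C} determines {C, D} here but is not a superkey — split on C --> D, giving {C, D} and {A, B, C}.
{C, D} is in BCNF.
{A, B, C} is in BCNF.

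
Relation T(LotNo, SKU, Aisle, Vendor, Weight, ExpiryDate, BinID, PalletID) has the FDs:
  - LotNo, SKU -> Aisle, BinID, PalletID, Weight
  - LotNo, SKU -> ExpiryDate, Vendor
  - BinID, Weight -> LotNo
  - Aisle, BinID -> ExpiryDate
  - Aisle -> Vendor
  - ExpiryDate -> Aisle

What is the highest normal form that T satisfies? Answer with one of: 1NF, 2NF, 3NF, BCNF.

Candidate keys: {BinID, SKU, Weight}, {LotNo, SKU}. Prime attributes: {BinID, LotNo, SKU, Weight}.
For BinID, Weight -> LotNo we have {BinID, Weight}⁺ = {BinID, LotNo, Weight}; {BinID, Weight} is not a superkey, so BCNF fails.
Because {ExpiryDate} is non-prime and the left side of Aisle, BinID -> ExpiryDate is not a superkey, the relation is not in 3NF.
No non-prime attribute depends on a proper subset of any candidate key, so 2NF holds.

2NF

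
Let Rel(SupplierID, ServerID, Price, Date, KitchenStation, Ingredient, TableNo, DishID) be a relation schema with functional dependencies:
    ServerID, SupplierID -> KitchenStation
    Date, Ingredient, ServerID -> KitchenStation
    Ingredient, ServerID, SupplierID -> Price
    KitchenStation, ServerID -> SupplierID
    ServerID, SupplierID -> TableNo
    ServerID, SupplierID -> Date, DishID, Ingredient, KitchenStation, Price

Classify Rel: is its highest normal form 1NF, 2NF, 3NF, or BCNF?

Candidate keys: {Date, Ingredient, ServerID}, {KitchenStation, ServerID}, {ServerID, SupplierID}. Prime attributes: {Date, Ingredient, KitchenStation, ServerID, SupplierID}.
Every FD has a superkey on the left, so the relation is in BCNF.

BCNF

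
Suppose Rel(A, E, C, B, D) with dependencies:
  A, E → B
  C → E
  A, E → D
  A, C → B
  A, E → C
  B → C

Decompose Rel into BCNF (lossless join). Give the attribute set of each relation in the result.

Candidate keys of the original relation: {A, B}, {A, C}, {A, E}.
Within {A, B, C, D, E}: {C}⁺ ∩ {A, B, C, D, E} = {C, E}, not the whole set, so C → E violates BCNF; decompose into {C, E} and {A, B, C, D}.
{C, E} has no BCNF violation.
Within {A, B, C, D}: {B}⁺ ∩ {A, B, C, D} = {B, C}, not the whole set, so B → C violates BCNF; decompose into {B, C} and {A, B, D}.
{B, C} has no BCNF violation.
{A, B, D} has no BCNF violation.

{A, B, D}; {B, C}; {C, E}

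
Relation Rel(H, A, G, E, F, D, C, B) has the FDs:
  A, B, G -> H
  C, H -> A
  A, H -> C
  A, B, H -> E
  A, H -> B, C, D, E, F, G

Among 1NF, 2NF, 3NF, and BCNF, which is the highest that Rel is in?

BCNF

Candidate keys: {A, B, G}, {A, H}, {C, H}. Prime attributes: {A, B, C, G, H}.
Each dependency's left side is a superkey — BCNF holds.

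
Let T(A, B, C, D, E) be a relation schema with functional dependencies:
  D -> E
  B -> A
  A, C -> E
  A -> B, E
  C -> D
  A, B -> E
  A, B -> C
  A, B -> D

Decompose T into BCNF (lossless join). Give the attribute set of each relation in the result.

Candidate keys of the original relation: {A}, {B}.
{A, B, C, D, E}: {D} determines {D, E} here but is not a superkey — split on D -> E, giving {D, E} and {A, B, C, D}.
{D, E}: every determinant is a superkey — BCNF.
{A, B, C, D}: {C} determines {C, D} here but is not a superkey — split on C -> D, giving {C, D} and {A, B, C}.
{C, D}: every determinant is a superkey — BCNF.
{A, B, C}: every determinant is a superkey — BCNF.

{A, B, C}; {C, D}; {D, E}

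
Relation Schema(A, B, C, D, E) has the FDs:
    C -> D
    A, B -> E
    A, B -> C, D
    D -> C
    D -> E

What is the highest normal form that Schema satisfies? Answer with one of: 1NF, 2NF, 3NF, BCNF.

Candidate key: {A, B}. Prime attributes: {A, B}.
C -> D: {C}⁺ = {C, D, E}, which is not all of the attributes, so the left side is not a superkey — BCNF is violated.
Because {D} is non-prime and the left side of C -> D is not a superkey, the relation is not in 3NF.
No non-prime attribute depends on a proper subset of any candidate key, so 2NF holds.

2NF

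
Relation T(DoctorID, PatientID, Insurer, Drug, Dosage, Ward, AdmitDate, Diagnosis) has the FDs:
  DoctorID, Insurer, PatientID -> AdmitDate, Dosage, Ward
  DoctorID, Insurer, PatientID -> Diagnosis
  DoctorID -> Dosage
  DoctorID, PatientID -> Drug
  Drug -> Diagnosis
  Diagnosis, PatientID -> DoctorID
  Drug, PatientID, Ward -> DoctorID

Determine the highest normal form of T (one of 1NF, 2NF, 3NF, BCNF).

Candidate keys: {Diagnosis, Insurer, PatientID}, {DoctorID, Insurer, PatientID}, {Drug, Insurer, PatientID}. Prime attributes: {Diagnosis, DoctorID, Drug, Insurer, PatientID}.
For DoctorID -> Dosage we have {DoctorID}⁺ = {DoctorID, Dosage}; {DoctorID} is not a superkey, so BCNF fails.
DoctorID -> Dosage determines the non-prime attribute {Dosage} from a non-superkey — 3NF is violated.
The proper key subset {Diagnosis, PatientID} of {Diagnosis, Insurer, PatientID} determines non-prime {Dosage}, so the relation is not even in 2NF.

1NF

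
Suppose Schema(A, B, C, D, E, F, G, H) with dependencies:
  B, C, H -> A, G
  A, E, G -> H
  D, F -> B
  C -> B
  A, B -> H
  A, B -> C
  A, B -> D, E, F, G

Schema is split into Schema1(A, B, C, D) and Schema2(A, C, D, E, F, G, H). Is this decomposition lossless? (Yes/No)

The shared attributes are {A, C, D} and {A, C, D}⁺ = {A, B, C, D, E, F, G, H}.
Schema1 is contained in that closure, so Schema1 ∩ Schema2 -> Schema1 holds and the join is lossless.

Yes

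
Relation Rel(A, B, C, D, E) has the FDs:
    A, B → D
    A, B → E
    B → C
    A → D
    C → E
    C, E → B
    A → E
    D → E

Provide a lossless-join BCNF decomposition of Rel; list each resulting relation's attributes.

{A, B}; {A, D}; {B, C, E}

Candidate keys of the original relation: {A, B}, {A, C}.
In {A, B, C, D, E}, {B} is not a superkey ({B}⁺ restricted to this set is {B, C, E}), so split on B → C, E into {B, C, E} and {A, B, D}.
{B, C, E} is in BCNF.
In {A, B, D}, {A} is not a superkey ({A}⁺ restricted to this set is {A, D}), so split on A → D into {A, D} and {A, B}.
{A, D} is in BCNF.
{A, B} is in BCNF.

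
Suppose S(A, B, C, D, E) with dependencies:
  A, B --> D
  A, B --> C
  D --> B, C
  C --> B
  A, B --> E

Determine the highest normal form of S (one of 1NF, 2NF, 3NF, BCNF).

3NF

Candidate keys: {A, B}, {A, C}, {A, D}. Prime attributes: {A, B, C, D}.
For D --> B, C we have {D}⁺ = {B, C, D}; {D} is not a superkey, so BCNF fails.
But every attribute on its right side ({B, C}) is prime, and the same holds for every other non-superkey FD, so 3NF still holds.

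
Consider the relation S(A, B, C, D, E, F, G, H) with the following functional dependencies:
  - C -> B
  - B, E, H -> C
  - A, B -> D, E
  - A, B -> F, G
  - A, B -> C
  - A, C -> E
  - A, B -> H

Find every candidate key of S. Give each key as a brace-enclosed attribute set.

Attributes never on any right-hand side: {A} — every candidate key must contain it.
Closure of {A, B} is {A, B, C, D, E, F, G, H}, the whole schema; {A, B} is a candidate key.
Closure of {A, C} is {A, B, C, D, E, F, G, H}, the whole schema; {A, C} is a candidate key.
These are minimal and exhaustive — every other superkey contains one of them.

{A, B}, {A, C}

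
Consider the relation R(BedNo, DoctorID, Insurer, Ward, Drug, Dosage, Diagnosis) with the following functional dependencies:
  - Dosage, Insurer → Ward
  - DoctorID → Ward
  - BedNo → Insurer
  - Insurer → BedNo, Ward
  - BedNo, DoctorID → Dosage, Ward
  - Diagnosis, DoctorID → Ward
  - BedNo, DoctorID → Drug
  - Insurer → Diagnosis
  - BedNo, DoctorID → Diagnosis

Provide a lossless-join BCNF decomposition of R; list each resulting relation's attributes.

{BedNo, Diagnosis, Insurer, Ward}; {BedNo, Dosage}; {DoctorID, Dosage, Drug, Insurer}

Candidate keys of the original relation: {BedNo, DoctorID}, {DoctorID, Insurer}.
In {BedNo, Diagnosis, DoctorID, Dosage, Drug, Insurer, Ward}, {Dosage, Insurer} is not a superkey ({Dosage, Insurer}⁺ restricted to this set is {BedNo, Diagnosis, Dosage, Insurer, Ward}), so split on Dosage, Insurer → BedNo, Diagnosis, Ward into {BedNo, Diagnosis, Dosage, Insurer, Ward} and {DoctorID, Dosage, Drug, Insurer}.
In {BedNo, Diagnosis, Dosage, Insurer, Ward}, {BedNo} is not a superkey ({BedNo}⁺ restricted to this set is {BedNo, Diagnosis, Insurer, Ward}), so split on BedNo → Diagnosis, Insurer, Ward into {BedNo, Diagnosis, Insurer, Ward} and {BedNo, Dosage}.
{BedNo, Diagnosis, Insurer, Ward} has no BCNF violation.
{BedNo, Dosage} has no BCNF violation.
{DoctorID, Dosage, Drug, Insurer} has no BCNF violation.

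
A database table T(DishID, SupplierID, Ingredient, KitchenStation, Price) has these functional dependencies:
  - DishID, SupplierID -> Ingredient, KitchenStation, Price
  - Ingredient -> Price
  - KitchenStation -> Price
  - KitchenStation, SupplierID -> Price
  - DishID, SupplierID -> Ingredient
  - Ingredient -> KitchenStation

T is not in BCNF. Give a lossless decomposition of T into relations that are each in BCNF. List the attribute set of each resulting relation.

{DishID, Ingredient, SupplierID}; {Ingredient, KitchenStation}; {KitchenStation, Price}

Candidate key of the original relation: {DishID, SupplierID}.
Within {DishID, Ingredient, KitchenStation, Price, SupplierID}: {Ingredient}⁺ ∩ {DishID, Ingredient, KitchenStation, Price, SupplierID} = {Ingredient, KitchenStation, Price}, not the whole set, so Ingredient -> KitchenStation, Price violates BCNF; decompose into {Ingredient, KitchenStation, Price} and {DishID, Ingredient, SupplierID}.
Within {Ingredient, KitchenStation, Price}: {KitchenStation}⁺ ∩ {Ingredient, KitchenStation, Price} = {KitchenStation, Price}, not the whole set, so KitchenStation -> Price violates BCNF; decompose into {KitchenStation, Price} and {Ingredient, KitchenStation}.
{KitchenStation, Price}: every determinant is a superkey — BCNF.
{Ingredient, KitchenStation}: every determinant is a superkey — BCNF.
{DishID, Ingredient, SupplierID}: every determinant is a superkey — BCNF.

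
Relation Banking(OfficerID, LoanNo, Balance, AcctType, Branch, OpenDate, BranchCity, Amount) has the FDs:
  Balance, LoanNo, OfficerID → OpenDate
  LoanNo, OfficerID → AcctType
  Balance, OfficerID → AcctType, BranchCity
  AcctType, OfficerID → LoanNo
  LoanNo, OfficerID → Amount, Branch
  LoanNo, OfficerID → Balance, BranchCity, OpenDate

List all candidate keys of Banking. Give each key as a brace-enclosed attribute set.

{AcctType, OfficerID}, {Balance, OfficerID}, {LoanNo, OfficerID}

{OfficerID} never appears on the right of any FD, so every key must include it.
{AcctType, OfficerID}⁺ = {AcctType, Amount, Balance, Branch, BranchCity, LoanNo, OfficerID, OpenDate} — all of the relation — so {AcctType, OfficerID} is a candidate key.
{Balance, OfficerID}⁺ = {AcctType, Amount, Balance, Branch, BranchCity, LoanNo, OfficerID, OpenDate} — all of the relation — so {Balance, OfficerID} is a candidate key.
{LoanNo, OfficerID}⁺ = {AcctType, Amount, Balance, Branch, BranchCity, LoanNo, OfficerID, OpenDate} — all of the relation — so {LoanNo, OfficerID} is a candidate key.
These are minimal and exhaustive — every other superkey contains one of them.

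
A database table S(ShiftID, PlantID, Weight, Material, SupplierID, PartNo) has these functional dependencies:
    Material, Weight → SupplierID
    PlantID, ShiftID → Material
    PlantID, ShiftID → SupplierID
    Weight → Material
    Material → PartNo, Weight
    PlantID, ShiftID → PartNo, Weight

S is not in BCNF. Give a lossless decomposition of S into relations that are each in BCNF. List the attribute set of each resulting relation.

{Material, PartNo, SupplierID, Weight}; {PlantID, ShiftID, Weight}

Candidate key of the original relation: {PlantID, ShiftID}.
Within {Material, PartNo, PlantID, ShiftID, SupplierID, Weight}: {Material, Weight}⁺ ∩ {Material, PartNo, PlantID, ShiftID, SupplierID, Weight} = {Material, PartNo, SupplierID, Weight}, not the whole set, so Material, Weight → PartNo, SupplierID violates BCNF; decompose into {Material, PartNo, SupplierID, Weight} and {Material, PlantID, ShiftID, Weight}.
{Material, PartNo, SupplierID, Weight}: every determinant is a superkey — BCNF.
Within {Material, PlantID, ShiftID, Weight}: {Weight}⁺ ∩ {Material, PlantID, ShiftID, Weight} = {Material, Weight}, not the whole set, so Weight → Material violates BCNF; decompose into {Material, Weight} and {PlantID, ShiftID, Weight}.
{Material, Weight}: every determinant is a superkey — BCNF.
{PlantID, ShiftID, Weight}: every determinant is a superkey — BCNF.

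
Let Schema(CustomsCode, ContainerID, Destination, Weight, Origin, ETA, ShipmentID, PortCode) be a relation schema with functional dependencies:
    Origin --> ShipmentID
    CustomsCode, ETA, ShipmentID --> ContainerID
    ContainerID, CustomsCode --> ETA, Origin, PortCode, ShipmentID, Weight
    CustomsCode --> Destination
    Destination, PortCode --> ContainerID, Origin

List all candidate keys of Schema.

{ContainerID, CustomsCode}, {CustomsCode, ETA, Origin}, {CustomsCode, ETA, ShipmentID}, {CustomsCode, PortCode}

Attributes never on any right-hand side: {CustomsCode} — every candidate key must contain it.
{ContainerID, CustomsCode}⁺ = {ContainerID, CustomsCode, Destination, ETA, Origin, PortCode, ShipmentID, Weight} — all of the relation — so {ContainerID, CustomsCode} is a candidate key.
{CustomsCode, PortCode}⁺ = {ContainerID, CustomsCode, Destination, ETA, Origin, PortCode, ShipmentID, Weight} — all of the relation — so {CustomsCode, PortCode} is a candidate key.
{CustomsCode, ETA, Origin}⁺ = {ContainerID, CustomsCode, Destination, ETA, Origin, PortCode, ShipmentID, Weight} — all of the relation — so {CustomsCode, ETA, Origin} is a candidate key.
{CustomsCode, ETA, ShipmentID}⁺ = {ContainerID, CustomsCode, Destination, ETA, Origin, PortCode, ShipmentID, Weight} — all of the relation — so {CustomsCode, ETA, ShipmentID} is a candidate key.
No proper subset of any of these is a key, and no other minimal superkey exists.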